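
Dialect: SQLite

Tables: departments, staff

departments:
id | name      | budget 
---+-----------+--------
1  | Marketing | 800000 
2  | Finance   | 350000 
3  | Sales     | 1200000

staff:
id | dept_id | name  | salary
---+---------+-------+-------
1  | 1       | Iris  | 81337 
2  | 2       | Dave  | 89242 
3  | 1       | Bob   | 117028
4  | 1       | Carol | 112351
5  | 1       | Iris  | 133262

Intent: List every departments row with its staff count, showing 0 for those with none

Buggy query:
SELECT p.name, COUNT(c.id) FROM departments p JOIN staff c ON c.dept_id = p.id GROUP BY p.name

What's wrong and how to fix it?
Bug: INNER JOIN drops departments rows that have no matching staff rows

Fix: Switch to LEFT JOIN to retain unmatched parent rows

Corrected query:
SELECT p.name, COUNT(c.id) FROM departments p LEFT JOIN staff c ON c.dept_id = p.id GROUP BY p.name

Result:
name      | COUNT(c.id)
----------+------------
Finance   | 1          
Marketing | 4          
Sales     | 0          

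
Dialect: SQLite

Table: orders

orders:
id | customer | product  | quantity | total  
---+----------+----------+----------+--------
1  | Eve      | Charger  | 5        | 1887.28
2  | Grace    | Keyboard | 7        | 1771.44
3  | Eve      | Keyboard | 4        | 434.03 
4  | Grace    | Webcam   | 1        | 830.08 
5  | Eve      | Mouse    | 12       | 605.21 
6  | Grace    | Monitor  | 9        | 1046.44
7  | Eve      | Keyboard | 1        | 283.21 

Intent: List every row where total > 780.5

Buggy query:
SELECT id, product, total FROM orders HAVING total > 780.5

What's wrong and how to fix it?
Bug: This is a non-aggregate query (no GROUP BY, no aggregates), so in SQLite the HAVING clause is invalid here; a row-level condition belongs in WHERE

Fix: Use WHERE for row-level filtering

Corrected query:
SELECT id, product, total FROM orders WHERE total > 780.5

Result:
id | product  | total  
---+----------+--------
1  | Charger  | 1887.28
2  | Keyboard | 1771.44
4  | Webcam   | 830.08 
6  | Monitor  | 1046.44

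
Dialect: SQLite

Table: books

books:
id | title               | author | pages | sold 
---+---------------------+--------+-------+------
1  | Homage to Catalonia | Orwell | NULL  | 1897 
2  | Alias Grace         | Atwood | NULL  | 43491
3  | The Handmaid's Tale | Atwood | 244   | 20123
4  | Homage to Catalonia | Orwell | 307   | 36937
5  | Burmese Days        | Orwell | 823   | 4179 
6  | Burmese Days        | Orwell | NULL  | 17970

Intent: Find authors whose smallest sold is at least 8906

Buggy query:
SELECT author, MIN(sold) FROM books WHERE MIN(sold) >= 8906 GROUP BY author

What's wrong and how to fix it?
Bug: Aggregates like MIN are computed per group after WHERE runs

Fix: Use HAVING for the per-group MIN condition

Corrected query:
SELECT author, MIN(sold) FROM books GROUP BY author HAVING MIN(sold) >= 8906

Result:
author | MIN(sold)
-------+----------
Atwood | 20123    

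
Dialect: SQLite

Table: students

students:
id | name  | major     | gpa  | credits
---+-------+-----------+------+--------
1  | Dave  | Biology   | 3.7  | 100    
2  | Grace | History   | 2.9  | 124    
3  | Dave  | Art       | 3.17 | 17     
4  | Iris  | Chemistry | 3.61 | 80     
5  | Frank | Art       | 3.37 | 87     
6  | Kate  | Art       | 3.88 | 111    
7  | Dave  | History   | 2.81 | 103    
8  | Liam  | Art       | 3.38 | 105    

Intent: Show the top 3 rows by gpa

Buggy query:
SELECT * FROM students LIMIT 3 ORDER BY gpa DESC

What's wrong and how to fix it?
Bug: ORDER BY cannot follow LIMIT; LIMIT is the final clause

Fix: Swap the clauses: ORDER BY first, then LIMIT

Corrected query:
SELECT * FROM students ORDER BY gpa DESC LIMIT 3

Result:
id | name | major     | gpa  | credits
---+------+-----------+------+--------
6  | Kate | Art       | 3.88 | 111    
1  | Dave | Biology   | 3.7  | 100    
4  | Iris | Chemistry | 3.61 | 80     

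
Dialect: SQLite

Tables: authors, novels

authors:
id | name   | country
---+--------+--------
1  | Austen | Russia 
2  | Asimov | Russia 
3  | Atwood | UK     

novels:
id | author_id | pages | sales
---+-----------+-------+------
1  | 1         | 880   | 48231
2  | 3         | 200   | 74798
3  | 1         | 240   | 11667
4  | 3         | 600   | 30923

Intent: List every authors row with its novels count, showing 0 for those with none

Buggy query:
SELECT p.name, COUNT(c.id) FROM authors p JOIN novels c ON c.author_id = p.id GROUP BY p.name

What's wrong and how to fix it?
Bug: INNER JOIN drops authors rows that have no matching novels rows

Fix: Use LEFT JOIN so parents without children still appear (COUNT(c.id) gives 0)

Corrected query:
SELECT p.name, COUNT(c.id) FROM authors p LEFT JOIN novels c ON c.author_id = p.id GROUP BY p.name

Result:
name   | COUNT(c.id)
-------+------------
Asimov | 0          
Atwood | 2          
Austen | 2          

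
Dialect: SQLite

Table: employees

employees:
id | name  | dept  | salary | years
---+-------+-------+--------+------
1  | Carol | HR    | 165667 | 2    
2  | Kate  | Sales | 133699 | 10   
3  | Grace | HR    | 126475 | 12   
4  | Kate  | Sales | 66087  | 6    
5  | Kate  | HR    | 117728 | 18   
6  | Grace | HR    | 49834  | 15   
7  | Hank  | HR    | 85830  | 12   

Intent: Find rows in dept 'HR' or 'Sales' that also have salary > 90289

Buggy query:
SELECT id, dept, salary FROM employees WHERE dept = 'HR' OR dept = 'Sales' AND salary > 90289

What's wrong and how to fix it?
Bug: Without parentheses, AND is evaluated before OR, so the salary filter only applies to the 'Sales' branch

Fix: Group the OR with parentheses (or use IN), then AND the threshold

Corrected query:
SELECT id, dept, salary FROM employees WHERE (dept = 'HR' OR dept = 'Sales') AND salary > 90289

Result:
id | dept  | salary
---+-------+-------
1  | HR    | 165667
2  | Sales | 133699
3  | HR    | 126475
5  | HR    | 117728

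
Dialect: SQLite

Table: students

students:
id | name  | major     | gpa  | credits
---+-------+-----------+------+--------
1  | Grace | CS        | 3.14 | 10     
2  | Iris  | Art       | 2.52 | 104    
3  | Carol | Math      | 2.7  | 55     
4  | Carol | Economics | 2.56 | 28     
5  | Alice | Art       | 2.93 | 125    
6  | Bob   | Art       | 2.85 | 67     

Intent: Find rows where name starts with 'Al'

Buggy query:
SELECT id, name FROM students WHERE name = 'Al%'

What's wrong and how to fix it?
Bug: Wildcards only work with LIKE; '=' treats '%' as a literal character

Fix: Replace '=' with LIKE so 'Al%' is treated as a pattern

Corrected query:
SELECT id, name FROM students WHERE name LIKE 'Al%'

Result:
id | name 
---+------
5  | Alice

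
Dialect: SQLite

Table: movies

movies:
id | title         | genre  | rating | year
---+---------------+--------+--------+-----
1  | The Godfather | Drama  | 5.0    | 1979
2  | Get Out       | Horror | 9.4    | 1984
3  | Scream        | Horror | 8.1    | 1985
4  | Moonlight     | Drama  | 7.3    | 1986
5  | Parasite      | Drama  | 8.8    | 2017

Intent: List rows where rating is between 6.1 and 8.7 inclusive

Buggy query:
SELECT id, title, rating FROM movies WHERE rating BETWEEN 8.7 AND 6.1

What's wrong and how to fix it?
Bug: BETWEEN expects the lower bound first; with 8.7 AND 6.1 the range is empty

Fix: Write BETWEEN 6.1 AND 8.7

Corrected query:
SELECT id, title, rating FROM movies WHERE rating BETWEEN 6.1 AND 8.7

Result:
id | title     | rating
---+-----------+-------
3  | Scream    | 8.1   
4  | Moonlight | 7.3   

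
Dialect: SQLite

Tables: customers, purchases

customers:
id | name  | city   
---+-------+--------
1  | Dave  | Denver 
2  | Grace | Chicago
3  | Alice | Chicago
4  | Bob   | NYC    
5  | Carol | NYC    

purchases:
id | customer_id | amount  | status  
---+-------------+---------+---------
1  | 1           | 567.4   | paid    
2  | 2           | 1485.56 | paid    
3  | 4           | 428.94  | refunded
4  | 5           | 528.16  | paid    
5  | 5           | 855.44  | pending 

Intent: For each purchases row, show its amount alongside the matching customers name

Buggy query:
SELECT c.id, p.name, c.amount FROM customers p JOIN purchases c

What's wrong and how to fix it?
Bug: Missing join condition: each purchases row is matched to all customers rows instead of just its own

Fix: Specify the join condition linking the foreign key to the parent id

Corrected query:
SELECT c.id, p.name, c.amount FROM customers p JOIN purchases c ON c.customer_id = p.id

Result:
id | name  | amount 
---+-------+--------
1  | Dave  | 567.4  
2  | Grace | 1485.56
3  | Bob   | 428.94 
4  | Carol | 528.16 
5  | Carol | 855.44 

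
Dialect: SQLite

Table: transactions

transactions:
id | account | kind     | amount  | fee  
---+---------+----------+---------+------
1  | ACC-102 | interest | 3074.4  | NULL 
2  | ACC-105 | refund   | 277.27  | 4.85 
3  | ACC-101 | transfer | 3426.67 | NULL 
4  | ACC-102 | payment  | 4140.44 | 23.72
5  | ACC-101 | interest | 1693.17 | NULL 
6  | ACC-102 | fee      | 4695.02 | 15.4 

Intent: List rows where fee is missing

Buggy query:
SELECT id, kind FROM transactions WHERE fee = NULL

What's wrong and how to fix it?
Bug: Comparing to NULL with '=' never matches; NULL = NULL is unknown, not true

Fix: Use IS NULL to test for NULL

Corrected query:
SELECT id, kind FROM transactions WHERE fee IS NULL

Result:
id | kind    
---+---------
1  | interest
3  | transfer
5  | interest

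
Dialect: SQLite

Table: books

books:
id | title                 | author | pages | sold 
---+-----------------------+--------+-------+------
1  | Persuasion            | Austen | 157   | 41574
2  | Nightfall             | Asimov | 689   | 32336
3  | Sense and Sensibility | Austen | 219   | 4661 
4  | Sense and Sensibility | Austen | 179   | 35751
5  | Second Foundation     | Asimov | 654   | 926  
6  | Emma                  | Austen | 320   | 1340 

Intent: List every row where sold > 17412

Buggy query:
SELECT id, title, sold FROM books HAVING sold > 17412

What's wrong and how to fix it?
Bug: HAVING filters the output of aggregation, but this query has no GROUP BY and no aggregate functions, so SQLite rejects it (HAVING clause on a non-aggregate query); the condition here is per row

Fix: Replace HAVING with WHERE since the condition applies to individual rows

Corrected query:
SELECT id, title, sold FROM books WHERE sold > 17412

Result:
id | title                 | sold 
---+-----------------------+------
1  | Persuasion            | 41574
2  | Nightfall             | 32336
4  | Sense and Sensibility | 35751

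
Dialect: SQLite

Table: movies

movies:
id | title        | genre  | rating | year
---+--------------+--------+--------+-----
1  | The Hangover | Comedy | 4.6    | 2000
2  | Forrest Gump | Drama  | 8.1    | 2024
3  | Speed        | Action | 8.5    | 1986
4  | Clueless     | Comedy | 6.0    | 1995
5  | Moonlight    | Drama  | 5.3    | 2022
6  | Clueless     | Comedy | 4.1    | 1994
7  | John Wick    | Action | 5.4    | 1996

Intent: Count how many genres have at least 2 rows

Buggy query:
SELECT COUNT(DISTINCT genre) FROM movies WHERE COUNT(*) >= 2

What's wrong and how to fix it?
Bug: WHERE filters individual rows, not groups, so a group-level COUNT is invalid there

Fix: Use a subquery that GROUPs and filters with HAVING, then count its rows

Corrected query:
SELECT COUNT(*) FROM (SELECT genre FROM movies GROUP BY genre HAVING COUNT(*) >= 2)

Result:
COUNT(*)
--------
3       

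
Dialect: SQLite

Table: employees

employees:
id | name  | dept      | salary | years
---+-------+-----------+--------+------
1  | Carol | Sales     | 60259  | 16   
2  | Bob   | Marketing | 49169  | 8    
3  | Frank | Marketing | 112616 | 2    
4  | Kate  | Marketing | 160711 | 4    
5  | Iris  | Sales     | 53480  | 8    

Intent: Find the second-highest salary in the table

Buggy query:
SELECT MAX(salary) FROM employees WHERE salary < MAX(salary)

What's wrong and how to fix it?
Bug: MAX(salary) on the right of the comparison is an aggregate-in-WHERE error

Fix: Put the inner MAX in a scalar subquery

Corrected query:
SELECT MAX(salary) FROM employees WHERE salary < (SELECT MAX(salary) FROM employees)

Result:
MAX(salary)
-----------
112616     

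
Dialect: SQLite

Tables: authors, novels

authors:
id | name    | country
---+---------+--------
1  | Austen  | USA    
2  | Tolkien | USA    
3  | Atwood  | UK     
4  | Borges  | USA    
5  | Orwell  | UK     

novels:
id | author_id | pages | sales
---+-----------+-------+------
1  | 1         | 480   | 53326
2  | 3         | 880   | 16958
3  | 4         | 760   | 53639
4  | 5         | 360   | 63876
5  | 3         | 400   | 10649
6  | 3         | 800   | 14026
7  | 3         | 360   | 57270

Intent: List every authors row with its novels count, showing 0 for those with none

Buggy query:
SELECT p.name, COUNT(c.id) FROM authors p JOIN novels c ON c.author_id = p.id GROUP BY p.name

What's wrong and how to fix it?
Bug: INNER JOIN drops authors rows that have no matching novels rows

Fix: Use LEFT JOIN so parents without children still appear (COUNT(c.id) gives 0)

Corrected query:
SELECT p.name, COUNT(c.id) FROM authors p LEFT JOIN novels c ON c.author_id = p.id GROUP BY p.name

Result:
name    | COUNT(c.id)
--------+------------
Atwood  | 4          
Austen  | 1          
Borges  | 1          
Orwell  | 1          
Tolkien | 0          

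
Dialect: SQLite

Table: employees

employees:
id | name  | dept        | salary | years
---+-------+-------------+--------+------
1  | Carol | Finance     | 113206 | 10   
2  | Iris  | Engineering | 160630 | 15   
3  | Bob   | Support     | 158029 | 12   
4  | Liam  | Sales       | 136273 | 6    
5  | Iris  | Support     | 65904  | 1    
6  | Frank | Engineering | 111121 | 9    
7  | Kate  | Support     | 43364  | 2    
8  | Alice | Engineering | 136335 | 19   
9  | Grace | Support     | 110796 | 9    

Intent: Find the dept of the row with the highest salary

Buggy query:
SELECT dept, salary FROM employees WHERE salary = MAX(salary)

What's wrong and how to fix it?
Bug: MAX(salary) is an aggregate and cannot be used directly in WHERE

Fix: Use a subquery: WHERE salary = (SELECT MAX(salary) FROM employees)

Corrected query:
SELECT dept, salary FROM employees WHERE salary = (SELECT MAX(salary) FROM employees)

Result:
dept        | salary
------------+-------
Engineering | 160630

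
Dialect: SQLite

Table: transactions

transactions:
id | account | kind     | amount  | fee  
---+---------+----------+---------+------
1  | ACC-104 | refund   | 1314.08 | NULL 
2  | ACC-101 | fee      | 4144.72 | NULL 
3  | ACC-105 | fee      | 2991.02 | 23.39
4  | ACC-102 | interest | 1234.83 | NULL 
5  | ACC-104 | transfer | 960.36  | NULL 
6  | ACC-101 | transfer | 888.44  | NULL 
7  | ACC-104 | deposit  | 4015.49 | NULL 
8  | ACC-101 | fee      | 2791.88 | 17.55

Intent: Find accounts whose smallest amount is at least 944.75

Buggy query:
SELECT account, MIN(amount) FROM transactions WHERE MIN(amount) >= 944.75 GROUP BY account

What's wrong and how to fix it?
Bug: Aggregates like MIN are computed per group after WHERE runs

Fix: Use HAVING for the per-group MIN condition

Corrected query:
SELECT account, MIN(amount) FROM transactions GROUP BY account HAVING MIN(amount) >= 944.75

Result:
account | MIN(amount)
--------+------------
ACC-102 | 1234.83    
ACC-104 | 960.36     
ACC-105 | 2991.02    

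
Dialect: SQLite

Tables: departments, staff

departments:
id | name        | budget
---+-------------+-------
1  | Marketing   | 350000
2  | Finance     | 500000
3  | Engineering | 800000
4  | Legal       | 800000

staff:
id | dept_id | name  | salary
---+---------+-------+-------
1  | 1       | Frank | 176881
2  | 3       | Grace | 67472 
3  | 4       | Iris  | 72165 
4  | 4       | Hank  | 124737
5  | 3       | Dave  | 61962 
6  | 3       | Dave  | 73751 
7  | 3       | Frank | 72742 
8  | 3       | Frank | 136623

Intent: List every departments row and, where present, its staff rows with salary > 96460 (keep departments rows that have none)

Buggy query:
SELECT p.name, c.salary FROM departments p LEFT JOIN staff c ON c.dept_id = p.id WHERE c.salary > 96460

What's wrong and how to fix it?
Bug: Filtering c.salary in WHERE discards the NULL rows produced by LEFT JOIN, turning it into an inner join

Fix: Put 'c.salary > 96460' in the JOIN's ON clause instead of WHERE

Corrected query:
SELECT p.name, c.salary FROM departments p LEFT JOIN staff c ON c.dept_id = p.id AND c.salary > 96460

Result:
name        | salary
------------+-------
Marketing   | 176881
Finance     | NULL  
Engineering | 136623
Legal       | 124737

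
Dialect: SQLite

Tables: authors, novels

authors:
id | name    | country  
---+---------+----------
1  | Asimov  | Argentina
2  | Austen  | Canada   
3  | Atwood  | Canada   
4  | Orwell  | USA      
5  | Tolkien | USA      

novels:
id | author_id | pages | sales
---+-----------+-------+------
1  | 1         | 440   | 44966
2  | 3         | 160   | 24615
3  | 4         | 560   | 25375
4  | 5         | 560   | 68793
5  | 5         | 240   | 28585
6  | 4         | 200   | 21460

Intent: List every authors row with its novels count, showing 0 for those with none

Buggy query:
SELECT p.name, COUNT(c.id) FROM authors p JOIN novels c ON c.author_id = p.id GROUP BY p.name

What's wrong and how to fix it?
Bug: An inner join excludes parents with zero children

Fix: Use LEFT JOIN so parents without children still appear (COUNT(c.id) gives 0)

Corrected query:
SELECT p.name, COUNT(c.id) FROM authors p LEFT JOIN novels c ON c.author_id = p.id GROUP BY p.name

Result:
name    | COUNT(c.id)
--------+------------
Asimov  | 1          
Atwood  | 1          
Austen  | 0          
Orwell  | 2          
Tolkien | 2          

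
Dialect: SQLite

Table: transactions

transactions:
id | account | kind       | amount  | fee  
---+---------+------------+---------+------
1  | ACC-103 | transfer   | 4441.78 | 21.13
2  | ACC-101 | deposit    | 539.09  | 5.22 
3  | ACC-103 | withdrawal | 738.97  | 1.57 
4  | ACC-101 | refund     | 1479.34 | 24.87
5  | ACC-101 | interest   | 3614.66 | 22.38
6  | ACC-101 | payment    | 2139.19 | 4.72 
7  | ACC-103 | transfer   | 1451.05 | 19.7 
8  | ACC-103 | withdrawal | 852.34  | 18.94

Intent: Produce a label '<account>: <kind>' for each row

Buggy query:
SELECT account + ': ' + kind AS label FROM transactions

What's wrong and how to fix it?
Bug: SQLite uses || for string concatenation; + coerces text to numbers (yielding 0)

Fix: Use the || operator for string concatenation

Corrected query:
SELECT account || ': ' || kind AS label FROM transactions

Result:
label              
-------------------
ACC-103: transfer  
ACC-101: deposit   
ACC-103: withdrawal
ACC-101: refund    
ACC-101: interest  
ACC-101: payment   
ACC-103: transfer  
ACC-103: withdrawal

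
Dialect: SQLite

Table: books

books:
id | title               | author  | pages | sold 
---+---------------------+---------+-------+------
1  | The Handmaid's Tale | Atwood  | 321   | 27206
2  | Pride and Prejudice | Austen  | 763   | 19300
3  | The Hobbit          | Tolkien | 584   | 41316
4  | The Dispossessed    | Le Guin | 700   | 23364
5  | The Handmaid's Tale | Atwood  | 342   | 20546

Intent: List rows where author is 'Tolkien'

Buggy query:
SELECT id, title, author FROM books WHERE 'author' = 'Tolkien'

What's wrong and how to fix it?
Bug: Single quotes denote string literals in SQL; the column name is being compared as a constant string

Fix: Remove the quotes around the column name (or use double quotes for an identifier)

Corrected query:
SELECT id, title, author FROM books WHERE author = 'Tolkien'

Result:
id | title      | author 
---+------------+--------
3  | The Hobbit | Tolkien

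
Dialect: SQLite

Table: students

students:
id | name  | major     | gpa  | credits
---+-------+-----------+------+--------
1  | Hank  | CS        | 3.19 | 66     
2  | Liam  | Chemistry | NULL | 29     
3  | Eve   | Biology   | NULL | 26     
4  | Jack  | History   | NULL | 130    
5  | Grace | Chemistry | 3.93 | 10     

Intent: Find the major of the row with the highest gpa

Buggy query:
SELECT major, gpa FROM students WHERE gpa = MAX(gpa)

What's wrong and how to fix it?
Bug: MAX(gpa) is an aggregate and cannot be used directly in WHERE

Fix: Wrap MAX in a scalar subquery so WHERE compares against a single value

Corrected query:
SELECT major, gpa FROM students WHERE gpa = (SELECT MAX(gpa) FROM students)

Result:
major     | gpa 
----------+-----
Chemistry | 3.93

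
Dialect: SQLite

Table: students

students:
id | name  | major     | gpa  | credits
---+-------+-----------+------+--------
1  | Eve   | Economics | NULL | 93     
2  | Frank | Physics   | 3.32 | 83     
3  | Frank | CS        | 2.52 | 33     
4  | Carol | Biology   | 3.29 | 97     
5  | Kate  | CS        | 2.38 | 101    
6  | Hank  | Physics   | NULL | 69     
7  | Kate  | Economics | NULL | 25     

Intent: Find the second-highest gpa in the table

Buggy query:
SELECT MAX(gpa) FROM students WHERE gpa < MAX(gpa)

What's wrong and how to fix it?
Bug: MAX(gpa) on the right of the comparison is an aggregate-in-WHERE error

Fix: Compute the overall MAX in a subquery, then take MAX of rows below it

Corrected query:
SELECT MAX(gpa) FROM students WHERE gpa < (SELECT MAX(gpa) FROM students)

Result:
MAX(gpa)
--------
3.29    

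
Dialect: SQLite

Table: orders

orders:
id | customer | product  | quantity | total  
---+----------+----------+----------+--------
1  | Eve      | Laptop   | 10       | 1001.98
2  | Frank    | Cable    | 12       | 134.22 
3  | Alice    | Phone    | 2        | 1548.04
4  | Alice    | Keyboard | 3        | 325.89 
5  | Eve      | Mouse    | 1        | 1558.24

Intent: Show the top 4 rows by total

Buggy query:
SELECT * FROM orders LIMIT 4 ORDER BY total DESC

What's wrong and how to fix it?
Bug: ORDER BY cannot follow LIMIT; LIMIT is the final clause

Fix: Sort with ORDER BY, then apply LIMIT

Corrected query:
SELECT * FROM orders ORDER BY total DESC LIMIT 4

Result:
id | customer | product  | quantity | total  
---+----------+----------+----------+--------
5  | Eve      | Mouse    | 1        | 1558.24
3  | Alice    | Phone    | 2        | 1548.04
1  | Eve      | Laptop   | 10       | 1001.98
4  | Alice    | Keyboard | 3        | 325.89 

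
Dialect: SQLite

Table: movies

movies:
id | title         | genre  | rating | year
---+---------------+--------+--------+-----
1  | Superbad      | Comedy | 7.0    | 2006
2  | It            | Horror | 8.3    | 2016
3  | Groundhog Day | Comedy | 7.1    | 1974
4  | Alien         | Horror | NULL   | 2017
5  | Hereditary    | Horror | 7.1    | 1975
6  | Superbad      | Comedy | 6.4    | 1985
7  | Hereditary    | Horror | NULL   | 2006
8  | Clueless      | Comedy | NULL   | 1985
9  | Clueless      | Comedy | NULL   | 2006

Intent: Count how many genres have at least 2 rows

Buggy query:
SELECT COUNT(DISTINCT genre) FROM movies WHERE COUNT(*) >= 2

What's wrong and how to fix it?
Bug: COUNT(*) cannot appear in WHERE; the per-group count doesn't exist yet

Fix: Use a subquery that GROUPs and filters with HAVING, then count its rows

Corrected query:
SELECT COUNT(*) FROM (SELECT genre FROM movies GROUP BY genre HAVING COUNT(*) >= 2)

Result:
COUNT(*)
--------
2       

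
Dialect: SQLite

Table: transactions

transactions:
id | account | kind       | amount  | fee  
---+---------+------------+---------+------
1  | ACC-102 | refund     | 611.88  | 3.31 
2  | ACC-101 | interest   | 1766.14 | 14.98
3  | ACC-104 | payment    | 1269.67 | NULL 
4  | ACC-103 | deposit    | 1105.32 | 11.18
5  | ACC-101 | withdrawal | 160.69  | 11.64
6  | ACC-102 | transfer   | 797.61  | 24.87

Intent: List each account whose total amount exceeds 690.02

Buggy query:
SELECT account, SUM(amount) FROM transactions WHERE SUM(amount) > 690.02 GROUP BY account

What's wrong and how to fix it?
Bug: Aggregate functions cannot appear in a WHERE clause

Fix: Move the aggregate condition to a HAVING clause

Corrected query:
SELECT account, SUM(amount) FROM transactions GROUP BY account HAVING SUM(amount) > 690.02

Result:
account | SUM(amount)
--------+------------
ACC-101 | 1926.83    
ACC-102 | 1409.49    
ACC-103 | 1105.32    
ACC-104 | 1269.67    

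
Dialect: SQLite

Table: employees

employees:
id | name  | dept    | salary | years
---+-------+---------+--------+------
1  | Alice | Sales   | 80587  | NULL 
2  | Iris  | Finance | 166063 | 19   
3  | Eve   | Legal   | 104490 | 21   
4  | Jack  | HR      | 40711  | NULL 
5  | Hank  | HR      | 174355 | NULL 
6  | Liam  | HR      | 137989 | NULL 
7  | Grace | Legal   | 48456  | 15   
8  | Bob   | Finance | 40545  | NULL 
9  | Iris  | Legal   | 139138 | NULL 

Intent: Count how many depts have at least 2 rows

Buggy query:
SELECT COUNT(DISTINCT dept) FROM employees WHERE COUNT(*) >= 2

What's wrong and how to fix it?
Bug: WHERE filters individual rows, not groups, so a group-level COUNT is invalid there

Fix: Group first with HAVING COUNT(*) >= 2, then COUNT the resulting groups

Corrected query:
SELECT COUNT(*) FROM (SELECT dept FROM employees GROUP BY dept HAVING COUNT(*) >= 2)

Result:
COUNT(*)
--------
3       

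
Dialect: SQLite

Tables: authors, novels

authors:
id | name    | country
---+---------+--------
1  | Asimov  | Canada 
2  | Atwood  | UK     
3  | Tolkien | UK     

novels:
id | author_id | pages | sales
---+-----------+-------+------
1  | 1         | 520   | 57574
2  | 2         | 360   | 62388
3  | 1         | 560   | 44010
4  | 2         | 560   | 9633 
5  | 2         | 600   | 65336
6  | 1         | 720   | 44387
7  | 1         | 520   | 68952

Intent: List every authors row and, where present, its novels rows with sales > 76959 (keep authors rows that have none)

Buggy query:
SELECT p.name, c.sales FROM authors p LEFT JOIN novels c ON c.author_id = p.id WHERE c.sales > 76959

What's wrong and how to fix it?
Bug: Filtering c.sales in WHERE discards the NULL rows produced by LEFT JOIN, turning it into an inner join

Fix: Put 'c.sales > 76959' in the JOIN's ON clause instead of WHERE

Corrected query:
SELECT p.name, c.sales FROM authors p LEFT JOIN novels c ON c.author_id = p.id AND c.sales > 76959

Result:
name    | sales
--------+------
Asimov  | NULL 
Atwood  | NULL 
Tolkien | NULL 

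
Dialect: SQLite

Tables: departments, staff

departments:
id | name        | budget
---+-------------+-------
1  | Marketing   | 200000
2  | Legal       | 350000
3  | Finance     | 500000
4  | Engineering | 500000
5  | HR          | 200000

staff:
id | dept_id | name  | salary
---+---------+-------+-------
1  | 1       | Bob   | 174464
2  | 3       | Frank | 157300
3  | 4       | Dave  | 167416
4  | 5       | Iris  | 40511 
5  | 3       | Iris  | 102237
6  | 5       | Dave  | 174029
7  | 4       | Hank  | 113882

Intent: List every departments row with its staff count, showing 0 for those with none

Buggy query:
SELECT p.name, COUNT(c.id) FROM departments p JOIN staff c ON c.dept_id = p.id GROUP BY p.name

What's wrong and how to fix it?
Bug: An inner join excludes parents with zero children

Fix: Use LEFT JOIN so parents without children still appear (COUNT(c.id) gives 0)

Corrected query:
SELECT p.name, COUNT(c.id) FROM departments p LEFT JOIN staff c ON c.dept_id = p.id GROUP BY p.name

Result:
name        | COUNT(c.id)
------------+------------
Engineering | 2          
Finance     | 2          
HR          | 2          
Legal       | 0          
Marketing   | 1          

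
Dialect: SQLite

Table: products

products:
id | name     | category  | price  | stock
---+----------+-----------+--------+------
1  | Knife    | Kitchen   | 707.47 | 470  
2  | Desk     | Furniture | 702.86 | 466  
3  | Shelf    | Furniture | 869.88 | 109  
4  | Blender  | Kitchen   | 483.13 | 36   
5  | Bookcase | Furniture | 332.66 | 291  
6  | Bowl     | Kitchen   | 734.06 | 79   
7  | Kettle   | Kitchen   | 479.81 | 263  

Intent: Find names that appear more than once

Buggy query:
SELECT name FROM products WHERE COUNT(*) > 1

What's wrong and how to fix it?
Bug: WHERE can't reference COUNT(*); aggregates are computed after WHERE

Fix: Group first, then use HAVING for the count condition

Corrected query:
SELECT name FROM products GROUP BY name HAVING COUNT(*) > 1

Result:
(no rows)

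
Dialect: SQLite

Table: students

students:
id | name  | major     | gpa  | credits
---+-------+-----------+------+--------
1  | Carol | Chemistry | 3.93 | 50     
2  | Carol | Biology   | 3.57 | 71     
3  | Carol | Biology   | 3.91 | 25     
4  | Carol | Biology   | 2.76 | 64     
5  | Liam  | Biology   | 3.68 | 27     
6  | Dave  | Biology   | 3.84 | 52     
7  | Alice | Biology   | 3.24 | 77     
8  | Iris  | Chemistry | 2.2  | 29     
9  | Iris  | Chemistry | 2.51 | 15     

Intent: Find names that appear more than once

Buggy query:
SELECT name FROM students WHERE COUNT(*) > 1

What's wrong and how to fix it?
Bug: WHERE can't reference COUNT(*); aggregates are computed after WHERE

Fix: Group first, then use HAVING for the count condition

Corrected query:
SELECT name FROM students GROUP BY name HAVING COUNT(*) > 1

Result:
name 
-----
Carol
Iris 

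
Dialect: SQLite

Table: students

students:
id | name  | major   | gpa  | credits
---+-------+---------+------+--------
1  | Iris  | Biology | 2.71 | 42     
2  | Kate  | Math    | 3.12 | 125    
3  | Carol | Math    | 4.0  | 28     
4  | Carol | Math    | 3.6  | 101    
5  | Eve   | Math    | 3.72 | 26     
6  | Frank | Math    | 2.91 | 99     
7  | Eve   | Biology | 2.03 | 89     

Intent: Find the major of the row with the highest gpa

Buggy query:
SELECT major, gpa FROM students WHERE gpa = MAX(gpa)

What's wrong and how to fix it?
Bug: WHERE is evaluated per row; an aggregate over the whole table isn't defined there

Fix: Wrap MAX in a scalar subquery so WHERE compares against a single value

Corrected query:
SELECT major, gpa FROM students WHERE gpa = (SELECT MAX(gpa) FROM students)

Result:
major | gpa
------+----
Math  | 4  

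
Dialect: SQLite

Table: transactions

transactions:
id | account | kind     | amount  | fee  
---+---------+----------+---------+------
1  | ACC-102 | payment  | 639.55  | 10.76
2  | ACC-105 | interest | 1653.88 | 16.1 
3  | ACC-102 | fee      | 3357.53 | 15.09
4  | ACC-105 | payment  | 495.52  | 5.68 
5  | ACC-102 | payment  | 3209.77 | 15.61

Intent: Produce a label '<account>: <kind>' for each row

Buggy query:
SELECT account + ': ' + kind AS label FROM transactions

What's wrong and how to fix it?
Bug: '+' is numeric addition; on text columns SQLite converts them to 0 instead of concatenating

Fix: Use the || operator for string concatenation

Corrected query:
SELECT account || ': ' || kind AS label FROM transactions

Result:
label            
-----------------
ACC-102: payment 
ACC-105: interest
ACC-102: fee     
ACC-105: payment 
ACC-102: payment 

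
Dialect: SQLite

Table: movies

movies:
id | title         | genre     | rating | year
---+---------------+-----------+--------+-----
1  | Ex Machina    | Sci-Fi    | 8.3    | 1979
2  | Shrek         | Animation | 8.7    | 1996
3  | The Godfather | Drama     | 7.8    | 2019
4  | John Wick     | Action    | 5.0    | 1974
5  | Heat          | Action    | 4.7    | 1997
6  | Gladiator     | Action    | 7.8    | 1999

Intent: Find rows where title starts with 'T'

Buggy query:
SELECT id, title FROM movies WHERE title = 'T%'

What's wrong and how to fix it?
Bug: Wildcards only work with LIKE; '=' treats '%' as a literal character

Fix: Replace '=' with LIKE so 'T%' is treated as a pattern

Corrected query:
SELECT id, title FROM movies WHERE title LIKE 'T%'

Result:
id | title        
---+--------------
3  | The Godfather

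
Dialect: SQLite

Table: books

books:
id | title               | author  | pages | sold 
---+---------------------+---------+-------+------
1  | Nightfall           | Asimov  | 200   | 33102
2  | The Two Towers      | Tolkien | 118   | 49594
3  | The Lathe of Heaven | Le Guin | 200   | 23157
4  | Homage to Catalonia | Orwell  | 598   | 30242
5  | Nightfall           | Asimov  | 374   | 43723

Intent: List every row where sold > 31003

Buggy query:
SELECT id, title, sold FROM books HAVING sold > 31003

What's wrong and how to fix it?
Bug: This is a non-aggregate query (no GROUP BY, no aggregates), so in SQLite the HAVING clause is invalid here; a row-level condition belongs in WHERE

Fix: Replace HAVING with WHERE since the condition applies to individual rows

Corrected query:
SELECT id, title, sold FROM books WHERE sold > 31003

Result:
id | title          | sold 
---+----------------+------
1  | Nightfall      | 33102
2  | The Two Towers | 49594
5  | Nightfall      | 43723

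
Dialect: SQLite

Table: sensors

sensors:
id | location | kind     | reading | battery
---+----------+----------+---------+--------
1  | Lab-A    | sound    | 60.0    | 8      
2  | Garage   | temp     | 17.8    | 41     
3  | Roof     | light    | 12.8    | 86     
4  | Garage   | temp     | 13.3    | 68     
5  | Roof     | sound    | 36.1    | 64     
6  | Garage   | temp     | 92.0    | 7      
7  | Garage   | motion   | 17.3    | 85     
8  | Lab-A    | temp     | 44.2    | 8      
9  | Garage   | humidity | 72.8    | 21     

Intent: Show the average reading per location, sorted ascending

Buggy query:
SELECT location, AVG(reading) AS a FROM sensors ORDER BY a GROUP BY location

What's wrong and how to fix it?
Bug: ORDER BY appears before GROUP BY; SQL clause order requires GROUP BY first

Fix: Reorder: SELECT … FROM … GROUP BY … ORDER BY …

Corrected query:
SELECT location, AVG(reading) AS a FROM sensors GROUP BY location ORDER BY a

Result:
location | a    
---------+------
Roof     | 24.45
Garage   | 42.64
Lab-A    | 52.1 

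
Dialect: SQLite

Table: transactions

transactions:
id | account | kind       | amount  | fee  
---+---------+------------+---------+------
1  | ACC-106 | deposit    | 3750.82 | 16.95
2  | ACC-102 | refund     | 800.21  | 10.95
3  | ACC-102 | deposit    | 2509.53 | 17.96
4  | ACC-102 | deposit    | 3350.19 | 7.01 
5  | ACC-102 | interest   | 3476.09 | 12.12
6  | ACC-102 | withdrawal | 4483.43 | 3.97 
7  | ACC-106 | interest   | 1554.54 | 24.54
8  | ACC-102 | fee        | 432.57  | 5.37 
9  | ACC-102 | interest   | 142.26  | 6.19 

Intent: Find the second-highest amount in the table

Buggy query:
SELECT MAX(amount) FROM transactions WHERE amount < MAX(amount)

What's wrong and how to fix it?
Bug: MAX(amount) on the right of the comparison is an aggregate-in-WHERE error

Fix: Compute the overall MAX in a subquery, then take MAX of rows below it

Corrected query:
SELECT MAX(amount) FROM transactions WHERE amount < (SELECT MAX(amount) FROM transactions)

Result:
MAX(amount)
-----------
3750.82    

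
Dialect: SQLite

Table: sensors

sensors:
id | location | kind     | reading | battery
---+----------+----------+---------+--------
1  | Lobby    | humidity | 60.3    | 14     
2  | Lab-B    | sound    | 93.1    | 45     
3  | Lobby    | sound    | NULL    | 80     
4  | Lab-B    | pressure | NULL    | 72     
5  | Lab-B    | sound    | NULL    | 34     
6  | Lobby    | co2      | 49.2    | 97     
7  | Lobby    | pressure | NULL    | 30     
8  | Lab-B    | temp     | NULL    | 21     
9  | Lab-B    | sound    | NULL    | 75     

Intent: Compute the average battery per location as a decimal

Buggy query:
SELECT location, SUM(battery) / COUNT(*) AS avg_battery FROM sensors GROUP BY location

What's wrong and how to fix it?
Bug: SUM(battery) and COUNT(*) are both integers; the division truncates the fractional part

Fix: Cast one side to REAL so the division keeps the fractional part

Corrected query:
SELECT location, SUM(battery) * 1.0 / COUNT(*) AS avg_battery FROM sensors GROUP BY location

Result:
location | avg_battery
---------+------------
Lab-B    | 49.4       
Lobby    | 55.25      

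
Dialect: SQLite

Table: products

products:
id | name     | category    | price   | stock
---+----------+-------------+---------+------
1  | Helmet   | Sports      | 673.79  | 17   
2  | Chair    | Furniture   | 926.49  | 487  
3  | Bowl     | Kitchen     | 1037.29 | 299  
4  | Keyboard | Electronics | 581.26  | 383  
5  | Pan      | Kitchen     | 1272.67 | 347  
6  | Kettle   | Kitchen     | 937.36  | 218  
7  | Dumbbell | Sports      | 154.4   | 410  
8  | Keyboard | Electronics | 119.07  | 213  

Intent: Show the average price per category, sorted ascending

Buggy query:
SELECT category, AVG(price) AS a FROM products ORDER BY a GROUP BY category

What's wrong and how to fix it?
Bug: ORDER BY appears before GROUP BY; SQL clause order requires GROUP BY first

Fix: Reorder: SELECT … FROM … GROUP BY … ORDER BY …

Corrected query:
SELECT category, AVG(price) AS a FROM products GROUP BY category ORDER BY a

Result:
category    | a      
------------+--------
Electronics | 350.165
Sports      | 414.095
Furniture   | 926.49 
Kitchen     | 1082.44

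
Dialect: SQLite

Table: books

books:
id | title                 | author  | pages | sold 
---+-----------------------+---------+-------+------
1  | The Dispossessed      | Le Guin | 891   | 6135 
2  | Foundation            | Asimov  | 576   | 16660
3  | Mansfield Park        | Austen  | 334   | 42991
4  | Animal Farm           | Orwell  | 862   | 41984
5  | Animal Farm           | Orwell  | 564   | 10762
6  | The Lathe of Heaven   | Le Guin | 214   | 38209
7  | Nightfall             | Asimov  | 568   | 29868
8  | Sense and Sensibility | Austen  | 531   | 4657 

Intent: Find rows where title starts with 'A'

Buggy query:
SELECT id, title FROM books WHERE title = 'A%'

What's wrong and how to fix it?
Bug: '=' compares the literal string including the % character; pattern matching needs LIKE

Fix: Replace '=' with LIKE so 'A%' is treated as a pattern

Corrected query:
SELECT id, title FROM books WHERE title LIKE 'A%'

Result:
id | title      
---+------------
4  | Animal Farm
5  | Animal Farm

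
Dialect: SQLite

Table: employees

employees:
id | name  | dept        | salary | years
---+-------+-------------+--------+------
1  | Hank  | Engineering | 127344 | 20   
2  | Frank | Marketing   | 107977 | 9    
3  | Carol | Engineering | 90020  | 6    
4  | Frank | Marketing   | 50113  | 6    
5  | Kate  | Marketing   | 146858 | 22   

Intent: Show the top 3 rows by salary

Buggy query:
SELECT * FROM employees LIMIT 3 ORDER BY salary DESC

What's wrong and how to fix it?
Bug: LIMIT must come after ORDER BY

Fix: Sort with ORDER BY, then apply LIMIT

Corrected query:
SELECT * FROM employees ORDER BY salary DESC LIMIT 3

Result:
id | name  | dept        | salary | years
---+-------+-------------+--------+------
5  | Kate  | Marketing   | 146858 | 22   
1  | Hank  | Engineering | 127344 | 20   
2  | Frank | Marketing   | 107977 | 9    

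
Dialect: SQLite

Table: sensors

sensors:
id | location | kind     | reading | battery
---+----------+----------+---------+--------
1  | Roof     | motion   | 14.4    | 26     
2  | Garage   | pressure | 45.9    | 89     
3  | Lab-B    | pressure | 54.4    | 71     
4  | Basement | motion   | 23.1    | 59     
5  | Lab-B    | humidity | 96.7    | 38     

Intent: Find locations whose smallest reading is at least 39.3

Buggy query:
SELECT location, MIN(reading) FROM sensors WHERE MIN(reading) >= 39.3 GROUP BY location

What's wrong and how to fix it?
Bug: MIN() in WHERE is a misuse of aggregate

Fix: Replace WHERE with HAVING after the GROUP BY

Corrected query:
SELECT location, MIN(reading) FROM sensors GROUP BY location HAVING MIN(reading) >= 39.3

Result:
location | MIN(reading)
---------+-------------
Garage   | 45.9        
Lab-B    | 54.4        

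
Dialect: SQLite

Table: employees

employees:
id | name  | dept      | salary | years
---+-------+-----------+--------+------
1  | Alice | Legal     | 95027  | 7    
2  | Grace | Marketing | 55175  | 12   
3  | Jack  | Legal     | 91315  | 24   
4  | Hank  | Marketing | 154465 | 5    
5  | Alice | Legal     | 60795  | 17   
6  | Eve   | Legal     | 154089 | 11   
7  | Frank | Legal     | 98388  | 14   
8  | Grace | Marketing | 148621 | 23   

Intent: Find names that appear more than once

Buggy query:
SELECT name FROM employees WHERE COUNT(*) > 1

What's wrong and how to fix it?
Bug: WHERE can't reference COUNT(*); aggregates are computed after WHERE

Fix: Group first, then use HAVING for the count condition

Corrected query:
SELECT name FROM employees GROUP BY name HAVING COUNT(*) > 1

Result:
name 
-----
Alice
Grace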